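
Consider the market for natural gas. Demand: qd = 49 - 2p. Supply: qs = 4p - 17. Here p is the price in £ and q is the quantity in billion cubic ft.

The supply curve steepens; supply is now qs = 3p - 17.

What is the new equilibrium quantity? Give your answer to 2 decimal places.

Original equilibrium: 49 - 2p = 4p - 17 gives 66 = 6p, so p = 11 and q = 27.
After the shift, demand is qd = 49 - 2p and supply is qs = 3p - 17.
New equilibrium: 49 - 2p = 3p - 17 ⇒ 66 = 5p ⇒ p = 13.2, q = 22.6.

22.60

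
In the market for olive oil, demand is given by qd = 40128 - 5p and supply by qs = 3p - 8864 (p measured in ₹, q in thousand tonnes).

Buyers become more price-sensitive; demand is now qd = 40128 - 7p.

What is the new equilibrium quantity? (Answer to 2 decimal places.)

5833.60

Original equilibrium: 40128 - 5p = 3p - 8864 gives 48992 = 8p, so p = 6124 and q = 9508.
The shock moves the curves to qd = 40128 - 7p and qs = 3p - 8864.
Setting them equal: 40128 - 7p = 3p - 8864 → 48992 = 10p, so p = 4899.2 and q = 5833.6.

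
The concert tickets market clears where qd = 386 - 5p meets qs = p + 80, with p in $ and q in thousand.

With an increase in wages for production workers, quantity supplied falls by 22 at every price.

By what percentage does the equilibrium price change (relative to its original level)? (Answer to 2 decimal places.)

Initially, 386 - 5p = p + 80, so 306 = 6p and p = 51, q = 131.
The new curves are qd = 386 - 5p (demand) and qs = p + 58 (supply).
Clearing the new market: 386 - 5p = p + 58, so p = 164/3 ≈ 54.6667 and q = 338/3 ≈ 112.6667.
%Δp = (54.6667 − 51) / 51 × 100 = +7.19%.

+7.19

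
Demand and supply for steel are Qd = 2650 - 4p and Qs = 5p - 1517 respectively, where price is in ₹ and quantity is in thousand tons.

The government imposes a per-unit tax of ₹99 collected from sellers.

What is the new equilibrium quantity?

Before the shock: 2650 - 4p = 5p - 1517 ⇒ 4167 = 9p ⇒ p = 463, Q = 798.
Since sellers keep the price net of the tax, the effective supply curve becomes Qs = 5p - 2012.
Clearing the new market: 2650 - 4p = 5p - 2012, so p = 518 and Q = 578.

578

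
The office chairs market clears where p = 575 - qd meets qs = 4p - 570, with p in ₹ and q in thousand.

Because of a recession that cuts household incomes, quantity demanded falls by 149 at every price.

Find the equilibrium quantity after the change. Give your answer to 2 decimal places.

Original equilibrium: 575 - p = 4p - 570 gives 1145 = 5p, so p = 229 and q = 346.
The shock moves the curves to qd = 426 - p and qs = 4p - 570.
Setting them equal: 426 - p = 4p - 570 → 996 = 5p, so p = 199.2 and q = 226.8.

226.80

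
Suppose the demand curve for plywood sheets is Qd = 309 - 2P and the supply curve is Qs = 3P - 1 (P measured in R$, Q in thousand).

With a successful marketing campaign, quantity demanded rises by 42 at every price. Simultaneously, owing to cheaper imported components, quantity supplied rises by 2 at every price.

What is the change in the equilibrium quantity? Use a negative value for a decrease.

Before the shock: 309 - 2P = 3P - 1 ⇒ 310 = 5P ⇒ P = 62, Q = 185.
With the change applied: demand Qd = 351 - 2P, supply Qs = 3P + 1.
New equilibrium: 351 - 2P = 3P + 1 ⇒ 350 = 5P ⇒ P = 70, Q = 211.
ΔQ = 211 − 185 = +26.

+26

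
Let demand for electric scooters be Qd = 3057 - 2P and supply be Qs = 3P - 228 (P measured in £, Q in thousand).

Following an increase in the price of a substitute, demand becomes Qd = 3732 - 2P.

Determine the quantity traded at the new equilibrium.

2148

Solve the original market: 3057 - 2P = 3P - 228, hence P = 657 and Q = 1743.
After the shift, demand is Qd = 3732 - 2P and supply is Qs = 3P - 228.
Equate the new curves: 3732 - 2P = 3P - 228, giving 3960 = 5P, P = 792, Q = 2148.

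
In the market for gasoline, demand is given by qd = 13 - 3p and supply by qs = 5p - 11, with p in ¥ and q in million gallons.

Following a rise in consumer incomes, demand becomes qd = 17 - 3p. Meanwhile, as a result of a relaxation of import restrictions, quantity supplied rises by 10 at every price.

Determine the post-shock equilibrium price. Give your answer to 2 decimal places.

Before the shock: 13 - 3p = 5p - 11 ⇒ 24 = 8p ⇒ p = 3, q = 4.
After the shift, demand is qd = 17 - 3p and supply is qs = 5p - 1.
Clearing the new market: 17 - 3p = 5p - 1, so p = 2.25 and q = 10.25.

2.25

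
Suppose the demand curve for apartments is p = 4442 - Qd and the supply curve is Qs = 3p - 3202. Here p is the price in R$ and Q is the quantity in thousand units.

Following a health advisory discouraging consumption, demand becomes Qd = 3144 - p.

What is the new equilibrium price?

1586.5

Solve the original market: 4442 - p = 3p - 3202, hence p = 1911 and Q = 2531.
After the shift, demand is Qd = 3144 - p and supply is Qs = 3p - 3202.
Equate the new curves: 3144 - p = 3p - 3202, giving 6346 = 4p, p = 1586.5, Q = 1557.5.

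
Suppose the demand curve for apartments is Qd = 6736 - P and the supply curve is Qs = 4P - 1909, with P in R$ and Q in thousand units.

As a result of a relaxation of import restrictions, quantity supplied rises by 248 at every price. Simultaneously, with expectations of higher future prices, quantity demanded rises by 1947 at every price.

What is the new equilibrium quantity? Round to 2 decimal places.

6614.20

Solve the original market: 6736 - P = 4P - 1909, hence P = 1729 and Q = 5007.
The new curves are Qd = 8683 - P (demand) and Qs = 4P - 1661 (supply).
Clearing the new market: 8683 - P = 4P - 1661, so P = 2068.8 and Q = 6614.2.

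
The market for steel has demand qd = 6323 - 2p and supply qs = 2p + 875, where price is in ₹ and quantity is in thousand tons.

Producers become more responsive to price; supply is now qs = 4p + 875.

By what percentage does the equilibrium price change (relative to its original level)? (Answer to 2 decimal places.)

Solve the original market: 6323 - 2p = 2p + 875, hence p = 1362 and q = 3599.
With the change applied: demand qd = 6323 - 2p, supply qs = 4p + 875.
Setting them equal: 6323 - 2p = 4p + 875 → 5448 = 6p, so p = 908 and q = 4507.
%Δp = (908 − 1362) / 1362 × 100 = -33.33%.

-33.33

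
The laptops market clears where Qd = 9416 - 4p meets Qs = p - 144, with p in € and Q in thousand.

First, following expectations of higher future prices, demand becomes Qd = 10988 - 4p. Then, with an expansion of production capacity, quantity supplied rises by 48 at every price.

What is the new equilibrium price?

2216.8

Before the shock: 9416 - 4p = p - 144 ⇒ 9560 = 5p ⇒ p = 1912, Q = 1768.
The new curves are Qd = 10988 - 4p (demand) and Qs = p - 96 (supply).
New equilibrium: 10988 - 4p = p - 96 ⇒ 11084 = 5p ⇒ p = 2216.8, Q = 2120.8.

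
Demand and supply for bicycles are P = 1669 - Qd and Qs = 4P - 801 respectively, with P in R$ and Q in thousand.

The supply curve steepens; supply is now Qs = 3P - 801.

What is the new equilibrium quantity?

1051.5

Before the shock: 1669 - P = 4P - 801 ⇒ 2470 = 5P ⇒ P = 494, Q = 1175.
With the change applied: demand Qd = 1669 - P, supply Qs = 3P - 801.
Clearing the new market: 1669 - P = 3P - 801, so P = 617.5 and Q = 1051.5.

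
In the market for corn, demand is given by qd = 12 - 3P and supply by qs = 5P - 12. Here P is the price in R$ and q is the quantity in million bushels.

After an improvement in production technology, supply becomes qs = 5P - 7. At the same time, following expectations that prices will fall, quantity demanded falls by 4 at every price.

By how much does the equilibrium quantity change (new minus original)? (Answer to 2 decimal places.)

-0.63

Original equilibrium: 12 - 3P = 5P - 12 gives 24 = 8P, so P = 3 and q = 3.
After the shift, demand is qd = 8 - 3P and supply is qs = 5P - 7.
Clearing the new market: 8 - 3P = 5P - 7, so P = 1.875 and q = 2.375.
Δq = 2.375 − 3 = -0.63.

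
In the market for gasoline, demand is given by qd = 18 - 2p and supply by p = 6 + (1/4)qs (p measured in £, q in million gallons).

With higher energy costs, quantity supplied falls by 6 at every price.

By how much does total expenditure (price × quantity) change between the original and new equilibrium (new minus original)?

Before the shock: 18 - 2p = 4p - 24 ⇒ 42 = 6p ⇒ p = 7, q = 4.
The shock moves the curves to qd = 18 - 2p and qs = 4p - 30.
Clearing the new market: 18 - 2p = 4p - 30, so p = 8 and q = 2.
Expenditure moves from 7×4 = 28 to 8×2 = 16; change = -12.

-12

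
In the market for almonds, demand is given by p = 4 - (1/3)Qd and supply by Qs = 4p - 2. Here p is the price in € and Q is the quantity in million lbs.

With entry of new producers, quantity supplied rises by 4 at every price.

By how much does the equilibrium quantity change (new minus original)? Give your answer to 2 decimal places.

Solve the original market: 12 - 3p = 4p - 2, hence p = 2 and Q = 6.
After the shift, demand is Qd = 12 - 3p and supply is Qs = 4p + 2.
Setting them equal: 12 - 3p = 4p + 2 → 10 = 7p, so p = 10/7 ≈ 1.4286 and Q = 54/7 ≈ 7.7143.
ΔQ = 7.7143 − 6 = +1.71.

+1.71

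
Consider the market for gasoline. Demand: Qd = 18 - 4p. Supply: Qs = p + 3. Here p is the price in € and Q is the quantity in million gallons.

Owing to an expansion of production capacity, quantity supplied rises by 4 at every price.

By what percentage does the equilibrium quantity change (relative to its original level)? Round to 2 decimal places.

+53.33

Solve the original market: 18 - 4p = p + 3, hence p = 3 and Q = 6.
The new curves are Qd = 18 - 4p (demand) and Qs = p + 7 (supply).
Equate the new curves: 18 - 4p = p + 7, giving 11 = 5p, p = 2.2, Q = 9.2.
%ΔQ = (9.2 − 6) / 6 × 100 = +53.33%.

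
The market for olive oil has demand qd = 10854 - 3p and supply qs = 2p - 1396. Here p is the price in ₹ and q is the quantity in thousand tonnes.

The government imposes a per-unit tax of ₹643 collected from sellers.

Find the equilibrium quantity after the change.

Solve the original market: 10854 - 3p = 2p - 1396, hence p = 2450 and q = 3504.
Since sellers keep the price net of the tax, the effective supply curve becomes qs = 2p - 2682.
Clearing the new market: 10854 - 3p = 2p - 2682, so p = 2707.2 and q = 2732.4.

2732.4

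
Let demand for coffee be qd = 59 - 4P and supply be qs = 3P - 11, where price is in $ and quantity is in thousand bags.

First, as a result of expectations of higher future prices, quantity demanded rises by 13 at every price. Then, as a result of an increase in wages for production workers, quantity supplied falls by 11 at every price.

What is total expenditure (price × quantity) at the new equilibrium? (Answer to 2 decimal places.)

Before the shock: 59 - 4P = 3P - 11 ⇒ 70 = 7P ⇒ P = 10, q = 19.
After the shift, demand is qd = 72 - 4P and supply is qs = 3P - 22.
New equilibrium: 72 - 4P = 3P - 22 ⇒ 94 = 7P ⇒ P = 94/7 ≈ 13.4286, q = 128/7 ≈ 18.2857.
New expenditure = 13.4286 × 18.2857 = 245.55.

245.55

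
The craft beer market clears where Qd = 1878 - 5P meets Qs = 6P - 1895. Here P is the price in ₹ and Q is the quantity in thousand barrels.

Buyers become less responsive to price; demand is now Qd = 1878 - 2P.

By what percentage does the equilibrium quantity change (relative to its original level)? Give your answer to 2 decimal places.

+473.47

Solve the original market: 1878 - 5P = 6P - 1895, hence P = 343 and Q = 163.
After the shift, demand is Qd = 1878 - 2P and supply is Qs = 6P - 1895.
New equilibrium: 1878 - 2P = 6P - 1895 ⇒ 3773 = 8P ⇒ P = 471.625, Q = 934.75.
%ΔQ = (934.75 − 163) / 163 × 100 = +473.47%.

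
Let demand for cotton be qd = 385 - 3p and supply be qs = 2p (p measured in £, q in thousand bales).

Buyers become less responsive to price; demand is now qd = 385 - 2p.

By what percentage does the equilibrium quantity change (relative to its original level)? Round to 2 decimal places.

Solve the original market: 385 - 3p = 2p, hence p = 77 and q = 154.
With the change applied: demand qd = 385 - 2p, supply qs = 2p.
Clearing the new market: 385 - 2p = 2p, so p = 96.25 and q = 192.5.
%Δq = (192.5 − 154) / 154 × 100 = +25.00%.

+25.00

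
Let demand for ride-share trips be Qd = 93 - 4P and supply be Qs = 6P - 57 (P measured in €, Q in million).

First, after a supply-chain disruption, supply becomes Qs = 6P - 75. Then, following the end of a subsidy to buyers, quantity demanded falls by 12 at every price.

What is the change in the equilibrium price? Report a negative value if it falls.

+0.6

Solve the original market: 93 - 4P = 6P - 57, hence P = 15 and Q = 33.
The shock moves the curves to Qd = 81 - 4P and Qs = 6P - 75.
Equate the new curves: 81 - 4P = 6P - 75, giving 156 = 10P, P = 15.6, Q = 18.6.
ΔP = 15.6 − 15 = +0.6.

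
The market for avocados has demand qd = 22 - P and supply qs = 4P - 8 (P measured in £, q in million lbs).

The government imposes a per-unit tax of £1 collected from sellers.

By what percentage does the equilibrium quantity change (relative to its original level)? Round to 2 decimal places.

Initially, 22 - P = 4P - 8, so 30 = 5P and P = 6, q = 16.
Since sellers keep the price net of the tax, the effective supply curve becomes qs = 4P - 12.
New equilibrium: 22 - P = 4P - 12 ⇒ 34 = 5P ⇒ P = 6.8, q = 15.2.
%Δq = (15.2 − 16) / 16 × 100 = -5.00%.

-5.00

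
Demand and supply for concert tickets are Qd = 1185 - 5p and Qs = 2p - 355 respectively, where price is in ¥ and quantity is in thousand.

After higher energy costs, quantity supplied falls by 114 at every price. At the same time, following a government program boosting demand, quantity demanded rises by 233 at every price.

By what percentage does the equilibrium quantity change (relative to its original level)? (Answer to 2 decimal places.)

-17.48

Original equilibrium: 1185 - 5p = 2p - 355 gives 1540 = 7p, so p = 220 and Q = 85.
The shock moves the curves to Qd = 1418 - 5p and Qs = 2p - 469.
Setting them equal: 1418 - 5p = 2p - 469 → 1887 = 7p, so p = 1887/7 ≈ 269.5714 and Q = 491/7 ≈ 70.1429.
%ΔQ = (70.1429 − 85) / 85 × 100 = -17.48%.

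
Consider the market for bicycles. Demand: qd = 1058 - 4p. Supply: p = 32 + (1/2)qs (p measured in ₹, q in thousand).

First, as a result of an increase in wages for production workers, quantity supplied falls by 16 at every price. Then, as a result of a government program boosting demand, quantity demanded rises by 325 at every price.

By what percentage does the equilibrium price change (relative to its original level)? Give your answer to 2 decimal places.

+30.39

Initially, 1058 - 4p = 2p - 64, so 1122 = 6p and p = 187, q = 310.
The shock moves the curves to qd = 1383 - 4p and qs = 2p - 80.
Setting them equal: 1383 - 4p = 2p - 80 → 1463 = 6p, so p = 1463/6 ≈ 243.8333 and q = 1223/3 ≈ 407.6667.
%Δp = (243.8333 − 187) / 187 × 100 = +30.39%.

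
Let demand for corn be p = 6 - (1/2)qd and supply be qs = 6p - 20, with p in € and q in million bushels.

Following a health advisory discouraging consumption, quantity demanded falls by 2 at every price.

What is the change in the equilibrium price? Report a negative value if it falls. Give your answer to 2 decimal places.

Before the shock: 12 - 2p = 6p - 20 ⇒ 32 = 8p ⇒ p = 4, q = 4.
With the change applied: demand qd = 10 - 2p, supply qs = 6p - 20.
New equilibrium: 10 - 2p = 6p - 20 ⇒ 30 = 8p ⇒ p = 3.75, q = 2.5.
Δp = 3.75 − 4 = -0.25.

-0.25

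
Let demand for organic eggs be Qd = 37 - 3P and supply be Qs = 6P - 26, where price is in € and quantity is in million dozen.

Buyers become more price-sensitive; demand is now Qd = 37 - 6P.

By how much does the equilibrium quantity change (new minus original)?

Initially, 37 - 3P = 6P - 26, so 63 = 9P and P = 7, Q = 16.
With the change applied: demand Qd = 37 - 6P, supply Qs = 6P - 26.
Clearing the new market: 37 - 6P = 6P - 26, so P = 5.25 and Q = 5.5.
ΔQ = 5.5 − 16 = -10.5.

-10.5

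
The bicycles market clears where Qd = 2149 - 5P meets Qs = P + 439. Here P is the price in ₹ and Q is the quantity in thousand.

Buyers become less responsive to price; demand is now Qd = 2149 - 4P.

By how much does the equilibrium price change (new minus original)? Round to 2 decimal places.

Original equilibrium: 2149 - 5P = P + 439 gives 1710 = 6P, so P = 285 and Q = 724.
After the shift, demand is Qd = 2149 - 4P and supply is Qs = P + 439.
New equilibrium: 2149 - 4P = P + 439 ⇒ 1710 = 5P ⇒ P = 342, Q = 781.
ΔP = 342 − 285 = +57.00.

+57.00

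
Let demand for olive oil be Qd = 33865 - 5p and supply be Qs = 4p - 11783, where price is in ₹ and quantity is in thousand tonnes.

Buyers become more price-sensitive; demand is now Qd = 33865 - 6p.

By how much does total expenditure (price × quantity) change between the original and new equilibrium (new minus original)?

-13574802.24

Solve the original market: 33865 - 5p = 4p - 11783, hence p = 5072 and Q = 8505.
With the change applied: demand Qd = 33865 - 6p, supply Qs = 4p - 11783.
Clearing the new market: 33865 - 6p = 4p - 11783, so p = 4564.8 and Q = 6476.2.
Expenditure moves from 5072×8505 = 43137360 to 4564.8×6476.2 = 29562557.76; change = -13574802.24.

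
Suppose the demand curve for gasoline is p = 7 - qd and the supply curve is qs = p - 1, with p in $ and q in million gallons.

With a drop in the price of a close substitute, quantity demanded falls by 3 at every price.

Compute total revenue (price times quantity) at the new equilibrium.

3.75

Before the shock: 7 - p = p - 1 ⇒ 8 = 2p ⇒ p = 4, q = 3.
The new curves are qd = 4 - p (demand) and qs = p - 1 (supply).
Equate the new curves: 4 - p = p - 1, giving 5 = 2p, p = 2.5, q = 1.5.
New expenditure = 2.5 × 1.5 = 3.75.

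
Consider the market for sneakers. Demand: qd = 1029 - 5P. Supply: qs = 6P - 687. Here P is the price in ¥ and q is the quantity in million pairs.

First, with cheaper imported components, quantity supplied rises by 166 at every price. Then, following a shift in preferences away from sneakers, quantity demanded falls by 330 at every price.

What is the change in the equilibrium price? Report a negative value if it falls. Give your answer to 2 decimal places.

-45.09

Original equilibrium: 1029 - 5P = 6P - 687 gives 1716 = 11P, so P = 156 and q = 249.
With the change applied: demand qd = 699 - 5P, supply qs = 6P - 521.
Clearing the new market: 699 - 5P = 6P - 521, so P = 1220/11 ≈ 110.9091 and q = 1589/11 ≈ 144.4545.
ΔP = 110.9091 − 156 = -45.09.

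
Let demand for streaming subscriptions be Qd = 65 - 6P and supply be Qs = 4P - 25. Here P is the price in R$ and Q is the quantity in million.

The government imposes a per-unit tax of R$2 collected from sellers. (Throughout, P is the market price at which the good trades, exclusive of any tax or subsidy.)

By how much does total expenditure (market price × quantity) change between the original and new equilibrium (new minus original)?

-38.24

Solve the original market: 65 - 6P = 4P - 25, hence P = 9 and Q = 11.
Since sellers keep the price net of the tax, the effective supply curve becomes Qs = 4P - 33.
New equilibrium: 65 - 6P = 4P - 33 ⇒ 98 = 10P ⇒ P = 9.8, Q = 6.2.
Expenditure moves from 9×11 = 99 to 9.8×6.2 = 60.76; change = -38.24.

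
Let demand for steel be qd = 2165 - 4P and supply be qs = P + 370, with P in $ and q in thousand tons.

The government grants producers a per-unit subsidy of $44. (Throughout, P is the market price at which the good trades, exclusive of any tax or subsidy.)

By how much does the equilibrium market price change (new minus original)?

-8.8

Solve the original market: 2165 - 4P = P + 370, hence P = 359 and q = 729.
Since sellers receive the price plus the subsidy, the effective supply curve becomes qs = P + 414.
New equilibrium: 2165 - 4P = P + 414 ⇒ 1751 = 5P ⇒ P = 350.2, q = 764.2.
ΔP = 350.2 − 359 = -8.8.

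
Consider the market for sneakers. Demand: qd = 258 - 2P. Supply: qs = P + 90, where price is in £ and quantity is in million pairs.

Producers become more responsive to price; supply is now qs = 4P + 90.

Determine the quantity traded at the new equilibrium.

202

Initially, 258 - 2P = P + 90, so 168 = 3P and P = 56, q = 146.
The shock moves the curves to qd = 258 - 2P and qs = 4P + 90.
Setting them equal: 258 - 2P = 4P + 90 → 168 = 6P, so P = 28 and q = 202.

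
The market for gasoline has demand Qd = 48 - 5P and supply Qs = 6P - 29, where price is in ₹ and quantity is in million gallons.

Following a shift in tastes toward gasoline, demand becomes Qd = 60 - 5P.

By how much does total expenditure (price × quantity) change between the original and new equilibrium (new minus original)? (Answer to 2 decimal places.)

Original equilibrium: 48 - 5P = 6P - 29 gives 77 = 11P, so P = 7 and Q = 13.
After the shift, demand is Qd = 60 - 5P and supply is Qs = 6P - 29.
Clearing the new market: 60 - 5P = 6P - 29, so P = 89/11 ≈ 8.0909 and Q = 215/11 ≈ 19.5455.
Expenditure moves from 7×13 = 91 to 8.0909×19.5455 = 158.1405; change = +67.14.

+67.14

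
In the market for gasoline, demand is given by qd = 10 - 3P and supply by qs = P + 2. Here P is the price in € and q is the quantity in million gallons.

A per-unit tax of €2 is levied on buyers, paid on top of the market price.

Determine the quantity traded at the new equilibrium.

2.5

Solve the original market: 10 - 3P = P + 2, hence P = 2 and q = 4.
Since buyers pay the price plus the tax, the effective demand curve becomes qd = 4 - 3P.
Setting them equal: 4 - 3P = P + 2 → 2 = 4P, so P = 0.5 and q = 2.5.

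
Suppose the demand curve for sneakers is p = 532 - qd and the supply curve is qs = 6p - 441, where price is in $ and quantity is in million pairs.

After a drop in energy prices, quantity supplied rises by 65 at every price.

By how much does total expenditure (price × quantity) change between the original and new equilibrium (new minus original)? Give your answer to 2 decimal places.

-2444.80

Solve the original market: 532 - p = 6p - 441, hence p = 139 and q = 393.
The new curves are qd = 532 - p (demand) and qs = 6p - 376 (supply).
Equate the new curves: 532 - p = 6p - 376, giving 908 = 7p, p = 908/7 ≈ 129.7143, q = 2816/7 ≈ 402.2857.
Expenditure moves from 139×393 = 54627 to 129.7143×402.2857 = 52182.2041; change = -2444.80.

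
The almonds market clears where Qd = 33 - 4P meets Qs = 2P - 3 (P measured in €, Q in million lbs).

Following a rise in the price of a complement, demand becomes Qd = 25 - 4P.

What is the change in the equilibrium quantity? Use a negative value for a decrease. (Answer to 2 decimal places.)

Before the shock: 33 - 4P = 2P - 3 ⇒ 36 = 6P ⇒ P = 6, Q = 9.
The new curves are Qd = 25 - 4P (demand) and Qs = 2P - 3 (supply).
New equilibrium: 25 - 4P = 2P - 3 ⇒ 28 = 6P ⇒ P = 14/3 ≈ 4.6667, Q = 19/3 ≈ 6.3333.
ΔQ = 6.3333 − 9 = -2.67.

-2.67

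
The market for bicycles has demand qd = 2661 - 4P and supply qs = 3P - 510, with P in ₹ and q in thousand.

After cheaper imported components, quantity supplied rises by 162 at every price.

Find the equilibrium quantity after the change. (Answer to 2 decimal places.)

Before the shock: 2661 - 4P = 3P - 510 ⇒ 3171 = 7P ⇒ P = 453, q = 849.
The shock moves the curves to qd = 2661 - 4P and qs = 3P - 348.
Equate the new curves: 2661 - 4P = 3P - 348, giving 3009 = 7P, P = 3009/7 ≈ 429.8571, q = 6591/7 ≈ 941.5714.

941.57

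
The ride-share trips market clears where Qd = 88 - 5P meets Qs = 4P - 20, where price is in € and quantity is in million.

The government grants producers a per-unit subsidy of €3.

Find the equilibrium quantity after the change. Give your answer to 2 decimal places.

34.67

Initially, 88 - 5P = 4P - 20, so 108 = 9P and P = 12, Q = 28.
Since sellers receive the price plus the subsidy, the effective supply curve becomes Qs = 4P - 8.
Clearing the new market: 88 - 5P = 4P - 8, so P = 32/3 ≈ 10.6667 and Q = 104/3 ≈ 34.6667.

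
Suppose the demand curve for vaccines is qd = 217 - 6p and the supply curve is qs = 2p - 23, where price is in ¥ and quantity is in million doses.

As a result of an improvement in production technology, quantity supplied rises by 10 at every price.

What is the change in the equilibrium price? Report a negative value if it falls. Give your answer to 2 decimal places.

Before the shock: 217 - 6p = 2p - 23 ⇒ 240 = 8p ⇒ p = 30, q = 37.
The shock moves the curves to qd = 217 - 6p and qs = 2p - 13.
New equilibrium: 217 - 6p = 2p - 13 ⇒ 230 = 8p ⇒ p = 28.75, q = 44.5.
Δp = 28.75 − 30 = -1.25.

-1.25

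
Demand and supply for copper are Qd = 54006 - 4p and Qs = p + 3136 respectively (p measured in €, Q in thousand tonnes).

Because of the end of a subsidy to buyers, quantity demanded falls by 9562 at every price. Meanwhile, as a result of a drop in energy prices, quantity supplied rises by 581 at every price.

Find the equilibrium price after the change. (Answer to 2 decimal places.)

8145.40

Before the shock: 54006 - 4p = p + 3136 ⇒ 50870 = 5p ⇒ p = 10174, Q = 13310.
After the shift, demand is Qd = 44444 - 4p and supply is Qs = p + 3717.
Setting them equal: 44444 - 4p = p + 3717 → 40727 = 5p, so p = 8145.4 and Q = 11862.4.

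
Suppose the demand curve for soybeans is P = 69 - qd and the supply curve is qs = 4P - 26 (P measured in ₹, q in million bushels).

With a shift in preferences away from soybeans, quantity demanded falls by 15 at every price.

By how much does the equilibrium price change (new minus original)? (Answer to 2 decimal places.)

Before the shock: 69 - P = 4P - 26 ⇒ 95 = 5P ⇒ P = 19, q = 50.
With the change applied: demand qd = 54 - P, supply qs = 4P - 26.
Clearing the new market: 54 - P = 4P - 26, so P = 16 and q = 38.
ΔP = 16 − 19 = -3.00.

-3.00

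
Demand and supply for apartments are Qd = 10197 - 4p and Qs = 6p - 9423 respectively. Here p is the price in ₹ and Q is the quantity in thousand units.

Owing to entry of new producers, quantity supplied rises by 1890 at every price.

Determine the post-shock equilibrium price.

Solve the original market: 10197 - 4p = 6p - 9423, hence p = 1962 and Q = 2349.
With the change applied: demand Qd = 10197 - 4p, supply Qs = 6p - 7533.
Setting them equal: 10197 - 4p = 6p - 7533 → 17730 = 10p, so p = 1773 and Q = 3105.

1773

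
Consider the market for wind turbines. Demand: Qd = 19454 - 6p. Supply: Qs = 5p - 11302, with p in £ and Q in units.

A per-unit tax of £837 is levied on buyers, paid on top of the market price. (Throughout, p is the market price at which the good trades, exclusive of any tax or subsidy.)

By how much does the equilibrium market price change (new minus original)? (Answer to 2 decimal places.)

Solve the original market: 19454 - 6p = 5p - 11302, hence p = 2796 and Q = 2678.
Since buyers pay the price plus the tax, the effective demand curve becomes Qd = 14432 - 6p.
Setting them equal: 14432 - 6p = 5p - 11302 → 25734 = 11p, so p = 25734/11 ≈ 2339.4545 and Q = 4348/11 ≈ 395.2727.
Δp = 2339.4545 − 2796 = -456.55.

-456.55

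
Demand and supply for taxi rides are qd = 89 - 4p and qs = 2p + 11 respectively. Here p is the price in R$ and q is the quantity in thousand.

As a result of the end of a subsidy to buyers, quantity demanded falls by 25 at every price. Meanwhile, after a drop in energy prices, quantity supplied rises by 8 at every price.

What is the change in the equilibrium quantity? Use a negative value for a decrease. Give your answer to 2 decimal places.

-3.00

Original equilibrium: 89 - 4p = 2p + 11 gives 78 = 6p, so p = 13 and q = 37.
With the change applied: demand qd = 64 - 4p, supply qs = 2p + 19.
Equate the new curves: 64 - 4p = 2p + 19, giving 45 = 6p, p = 7.5, q = 34.
Δq = 34 − 37 = -3.00.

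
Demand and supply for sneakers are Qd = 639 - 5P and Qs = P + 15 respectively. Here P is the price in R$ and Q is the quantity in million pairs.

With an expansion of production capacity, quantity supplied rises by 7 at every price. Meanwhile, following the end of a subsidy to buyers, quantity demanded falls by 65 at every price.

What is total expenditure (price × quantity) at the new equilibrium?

Initially, 639 - 5P = P + 15, so 624 = 6P and P = 104, Q = 119.
With the change applied: demand Qd = 574 - 5P, supply Qs = P + 22.
Equate the new curves: 574 - 5P = P + 22, giving 552 = 6P, P = 92, Q = 114.
New expenditure = 92 × 114 = 10488.

10488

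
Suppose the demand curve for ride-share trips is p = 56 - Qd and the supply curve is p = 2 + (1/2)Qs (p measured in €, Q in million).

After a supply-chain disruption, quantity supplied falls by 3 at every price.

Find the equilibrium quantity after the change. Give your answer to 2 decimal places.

35.00

Initially, 56 - p = 2p - 4, so 60 = 3p and p = 20, Q = 36.
After the shift, demand is Qd = 56 - p and supply is Qs = 2p - 7.
Setting them equal: 56 - p = 2p - 7 → 63 = 3p, so p = 21 and Q = 35.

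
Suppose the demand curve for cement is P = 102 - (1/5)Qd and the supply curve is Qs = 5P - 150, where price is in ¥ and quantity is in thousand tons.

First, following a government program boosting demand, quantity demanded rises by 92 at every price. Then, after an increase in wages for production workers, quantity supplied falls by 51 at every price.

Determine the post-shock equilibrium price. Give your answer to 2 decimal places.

80.30

Initially, 510 - 5P = 5P - 150, so 660 = 10P and P = 66, Q = 180.
With the change applied: demand Qd = 602 - 5P, supply Qs = 5P - 201.
Clearing the new market: 602 - 5P = 5P - 201, so P = 80.3 and Q = 200.5.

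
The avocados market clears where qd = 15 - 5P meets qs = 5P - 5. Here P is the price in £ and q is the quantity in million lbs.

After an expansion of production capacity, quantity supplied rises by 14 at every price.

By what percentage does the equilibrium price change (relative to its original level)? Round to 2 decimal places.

-70.00

Original equilibrium: 15 - 5P = 5P - 5 gives 20 = 10P, so P = 2 and q = 5.
After the shift, demand is qd = 15 - 5P and supply is qs = 5P + 9.
Setting them equal: 15 - 5P = 5P + 9 → 6 = 10P, so P = 0.6 and q = 12.
%ΔP = (0.6 − 2) / 2 × 100 = -70.00%.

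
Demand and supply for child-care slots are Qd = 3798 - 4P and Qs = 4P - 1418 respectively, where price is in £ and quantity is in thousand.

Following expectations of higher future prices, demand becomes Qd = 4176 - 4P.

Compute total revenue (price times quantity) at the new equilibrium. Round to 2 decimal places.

Solve the original market: 3798 - 4P = 4P - 1418, hence P = 652 and Q = 1190.
The new curves are Qd = 4176 - 4P (demand) and Qs = 4P - 1418 (supply).
Clearing the new market: 4176 - 4P = 4P - 1418, so P = 699.25 and Q = 1379.
New expenditure = 699.25 × 1379 = 964265.75.

964265.75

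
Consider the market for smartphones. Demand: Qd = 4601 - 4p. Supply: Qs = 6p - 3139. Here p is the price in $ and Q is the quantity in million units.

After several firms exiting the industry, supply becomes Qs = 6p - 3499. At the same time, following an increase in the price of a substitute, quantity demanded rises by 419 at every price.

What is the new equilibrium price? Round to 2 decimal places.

851.90

Original equilibrium: 4601 - 4p = 6p - 3139 gives 7740 = 10p, so p = 774 and Q = 1505.
The shock moves the curves to Qd = 5020 - 4p and Qs = 6p - 3499.
Equate the new curves: 5020 - 4p = 6p - 3499, giving 8519 = 10p, p = 851.9, Q = 1612.4.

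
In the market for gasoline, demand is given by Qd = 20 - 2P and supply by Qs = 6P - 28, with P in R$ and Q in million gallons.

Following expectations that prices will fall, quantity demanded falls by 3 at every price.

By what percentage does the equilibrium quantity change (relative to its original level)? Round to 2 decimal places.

-28.13

Original equilibrium: 20 - 2P = 6P - 28 gives 48 = 8P, so P = 6 and Q = 8.
With the change applied: demand Qd = 17 - 2P, supply Qs = 6P - 28.
New equilibrium: 17 - 2P = 6P - 28 ⇒ 45 = 8P ⇒ P = 5.625, Q = 5.75.
%ΔQ = (5.75 − 8) / 8 × 100 = -28.13%.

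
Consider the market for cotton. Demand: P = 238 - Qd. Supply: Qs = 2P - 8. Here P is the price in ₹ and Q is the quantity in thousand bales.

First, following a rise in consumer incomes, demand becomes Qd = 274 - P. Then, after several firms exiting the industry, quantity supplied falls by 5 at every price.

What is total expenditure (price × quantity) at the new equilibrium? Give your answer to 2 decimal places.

Initially, 238 - P = 2P - 8, so 246 = 3P and P = 82, Q = 156.
With the change applied: demand Qd = 274 - P, supply Qs = 2P - 13.
Clearing the new market: 274 - P = 2P - 13, so P = 287/3 ≈ 95.6667 and Q = 535/3 ≈ 178.3333.
New expenditure = 95.6667 × 178.3333 = 17060.56.

17060.56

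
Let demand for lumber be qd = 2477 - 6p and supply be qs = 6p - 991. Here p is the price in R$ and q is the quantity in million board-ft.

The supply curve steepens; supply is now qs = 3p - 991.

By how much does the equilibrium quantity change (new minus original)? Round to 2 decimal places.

-578.00

Before the shock: 2477 - 6p = 6p - 991 ⇒ 3468 = 12p ⇒ p = 289, q = 743.
The shock moves the curves to qd = 2477 - 6p and qs = 3p - 991.
Setting them equal: 2477 - 6p = 3p - 991 → 3468 = 9p, so p = 1156/3 ≈ 385.3333 and q = 165.
Δq = 165 − 743 = -578.00.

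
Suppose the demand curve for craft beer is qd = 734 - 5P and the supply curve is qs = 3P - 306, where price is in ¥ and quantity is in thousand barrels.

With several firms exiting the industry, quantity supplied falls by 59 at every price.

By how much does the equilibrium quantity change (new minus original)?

-36.875

Before the shock: 734 - 5P = 3P - 306 ⇒ 1040 = 8P ⇒ P = 130, q = 84.
With the change applied: demand qd = 734 - 5P, supply qs = 3P - 365.
New equilibrium: 734 - 5P = 3P - 365 ⇒ 1099 = 8P ⇒ P = 137.375, q = 47.125.
Δq = 47.125 − 84 = -36.875.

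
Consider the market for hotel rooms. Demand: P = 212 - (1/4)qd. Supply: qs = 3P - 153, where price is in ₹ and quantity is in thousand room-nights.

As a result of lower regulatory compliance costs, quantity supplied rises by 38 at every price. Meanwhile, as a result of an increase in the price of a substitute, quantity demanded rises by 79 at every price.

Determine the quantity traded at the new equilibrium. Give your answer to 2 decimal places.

Initially, 848 - 4P = 3P - 153, so 1001 = 7P and P = 143, q = 276.
After the shift, demand is qd = 927 - 4P and supply is qs = 3P - 115.
Equate the new curves: 927 - 4P = 3P - 115, giving 1042 = 7P, P = 1042/7 ≈ 148.8571, q = 2321/7 ≈ 331.5714.

331.57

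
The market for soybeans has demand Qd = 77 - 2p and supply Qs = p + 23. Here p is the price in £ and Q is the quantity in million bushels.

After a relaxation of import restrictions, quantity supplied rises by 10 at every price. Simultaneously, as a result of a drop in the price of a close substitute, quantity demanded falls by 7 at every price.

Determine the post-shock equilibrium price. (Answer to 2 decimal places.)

Solve the original market: 77 - 2p = p + 23, hence p = 18 and Q = 41.
After the shift, demand is Qd = 70 - 2p and supply is Qs = p + 33.
Setting them equal: 70 - 2p = p + 33 → 37 = 3p, so p = 37/3 ≈ 12.3333 and Q = 136/3 ≈ 45.3333.

12.33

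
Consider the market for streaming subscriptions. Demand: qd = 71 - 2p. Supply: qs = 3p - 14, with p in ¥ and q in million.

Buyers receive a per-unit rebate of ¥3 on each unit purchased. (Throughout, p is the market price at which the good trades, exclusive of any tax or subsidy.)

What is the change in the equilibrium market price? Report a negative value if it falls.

Initially, 71 - 2p = 3p - 14, so 85 = 5p and p = 17, q = 37.
Since buyers' out-of-pocket price is the market price minus the rebate, the effective demand curve becomes qd = 77 - 2p.
New equilibrium: 77 - 2p = 3p - 14 ⇒ 91 = 5p ⇒ p = 18.2, q = 40.6.
Δp = 18.2 − 17 = +1.2.

+1.2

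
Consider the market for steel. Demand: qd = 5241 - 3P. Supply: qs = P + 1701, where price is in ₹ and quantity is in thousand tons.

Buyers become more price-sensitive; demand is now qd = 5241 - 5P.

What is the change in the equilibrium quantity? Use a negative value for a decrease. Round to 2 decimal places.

-295.00

Before the shock: 5241 - 3P = P + 1701 ⇒ 3540 = 4P ⇒ P = 885, q = 2586.
The shock moves the curves to qd = 5241 - 5P and qs = P + 1701.
Equate the new curves: 5241 - 5P = P + 1701, giving 3540 = 6P, P = 590, q = 2291.
Δq = 2291 − 2586 = -295.00.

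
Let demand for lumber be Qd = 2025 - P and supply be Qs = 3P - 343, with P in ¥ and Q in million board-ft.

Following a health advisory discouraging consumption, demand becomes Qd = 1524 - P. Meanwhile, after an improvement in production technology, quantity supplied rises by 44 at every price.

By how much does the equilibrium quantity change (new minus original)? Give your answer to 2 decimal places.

-364.75

Original equilibrium: 2025 - P = 3P - 343 gives 2368 = 4P, so P = 592 and Q = 1433.
After the shift, demand is Qd = 1524 - P and supply is Qs = 3P - 299.
Setting them equal: 1524 - P = 3P - 299 → 1823 = 4P, so P = 455.75 and Q = 1068.25.
ΔQ = 1068.25 − 1433 = -364.75.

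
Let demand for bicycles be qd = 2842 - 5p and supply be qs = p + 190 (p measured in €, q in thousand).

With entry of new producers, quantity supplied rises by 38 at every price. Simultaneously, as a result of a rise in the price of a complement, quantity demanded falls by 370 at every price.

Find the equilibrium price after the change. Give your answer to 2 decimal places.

Initially, 2842 - 5p = p + 190, so 2652 = 6p and p = 442, q = 632.
The new curves are qd = 2472 - 5p (demand) and qs = p + 228 (supply).
New equilibrium: 2472 - 5p = p + 228 ⇒ 2244 = 6p ⇒ p = 374, q = 602.

374.00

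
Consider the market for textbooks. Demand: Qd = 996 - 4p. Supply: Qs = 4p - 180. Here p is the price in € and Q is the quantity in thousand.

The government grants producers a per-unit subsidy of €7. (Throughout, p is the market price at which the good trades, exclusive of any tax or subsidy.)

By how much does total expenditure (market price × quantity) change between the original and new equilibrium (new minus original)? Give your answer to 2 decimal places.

+581.00

Solve the original market: 996 - 4p = 4p - 180, hence p = 147 and Q = 408.
Since sellers receive the price plus the subsidy, the effective supply curve becomes Qs = 4p - 152.
Clearing the new market: 996 - 4p = 4p - 152, so p = 143.5 and Q = 422.
Expenditure moves from 147×408 = 59976 to 143.5×422 = 60557; change = +581.00.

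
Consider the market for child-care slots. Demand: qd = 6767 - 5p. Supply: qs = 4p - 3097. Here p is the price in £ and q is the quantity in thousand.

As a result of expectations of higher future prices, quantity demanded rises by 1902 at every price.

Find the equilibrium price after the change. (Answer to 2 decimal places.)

Initially, 6767 - 5p = 4p - 3097, so 9864 = 9p and p = 1096, q = 1287.
With the change applied: demand qd = 8669 - 5p, supply qs = 4p - 3097.
New equilibrium: 8669 - 5p = 4p - 3097 ⇒ 11766 = 9p ⇒ p = 3922/3 ≈ 1307.3333, q = 6397/3 ≈ 2132.3333.

1307.33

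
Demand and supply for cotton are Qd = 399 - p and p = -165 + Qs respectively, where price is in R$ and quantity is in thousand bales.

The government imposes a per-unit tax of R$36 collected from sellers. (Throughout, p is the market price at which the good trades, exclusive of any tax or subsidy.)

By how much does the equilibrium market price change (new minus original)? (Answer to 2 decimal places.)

+18.00

Solve the original market: 399 - p = p + 165, hence p = 117 and Q = 282.
Since sellers keep the price net of the tax, the effective supply curve becomes Qs = p + 129.
Setting them equal: 399 - p = p + 129 → 270 = 2p, so p = 135 and Q = 264.
Δp = 135 − 117 = +18.00.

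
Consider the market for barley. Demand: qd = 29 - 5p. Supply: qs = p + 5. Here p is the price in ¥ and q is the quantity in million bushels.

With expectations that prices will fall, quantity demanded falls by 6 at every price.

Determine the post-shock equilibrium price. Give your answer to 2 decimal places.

3.00

Original equilibrium: 29 - 5p = p + 5 gives 24 = 6p, so p = 4 and q = 9.
After the shift, demand is qd = 23 - 5p and supply is qs = p + 5.
Equate the new curves: 23 - 5p = p + 5, giving 18 = 6p, p = 3, q = 8.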